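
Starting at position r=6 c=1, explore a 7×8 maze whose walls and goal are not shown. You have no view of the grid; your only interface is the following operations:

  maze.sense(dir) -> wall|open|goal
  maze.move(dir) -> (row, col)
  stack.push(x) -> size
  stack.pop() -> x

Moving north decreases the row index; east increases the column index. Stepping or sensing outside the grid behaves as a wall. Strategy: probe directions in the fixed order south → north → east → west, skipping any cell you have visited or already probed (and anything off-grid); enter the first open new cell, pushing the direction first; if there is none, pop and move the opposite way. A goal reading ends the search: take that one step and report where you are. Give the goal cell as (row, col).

% sense(dir→north) => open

% push(x→north) => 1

% move(dir→north) => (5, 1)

% sense(dir→north) => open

% push(x→north) => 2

% move(dir→north) => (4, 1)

% sense(dir→north) => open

% push(x→north) => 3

% move(dir→north) => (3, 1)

% sense(dir→north) => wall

% sense(dir→east) => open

% push(x→east) => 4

% move(dir→east) => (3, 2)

% sense(dir→south) => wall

% sense(dir→north) => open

% push(x→north) => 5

% move(dir→north) => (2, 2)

% sense(dir→north) => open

% push(x→north) => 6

% move(dir→north) => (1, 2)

% sense(dir→north) => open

% push(x→north) => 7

% move(dir→north) => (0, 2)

% sense(dir→east) => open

% push(x→east) => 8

% move(dir→east) => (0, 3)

% sense(dir→south) => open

% push(x→south) => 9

% move(dir→south) => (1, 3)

% sense(dir→south) => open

% push(x→south) => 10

% move(dir→south) => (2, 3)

% sense(dir→south) => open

% push(x→south) => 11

% move(dir→south) => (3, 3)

% sense(dir→south) => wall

% sense(dir→east) => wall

% pop() => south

% move(dir→north) => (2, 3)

% sense(dir→east) => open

% push(x→east) => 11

% move(dir→east) => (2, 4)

% sense(dir→north) => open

% push(x→north) => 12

% move(dir→north) => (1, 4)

% sense(dir→north) => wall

% sense(dir→east) => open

% push(x→east) => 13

% move(dir→east) => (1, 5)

% sense(dir→south) => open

% push(x→south) => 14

% move(dir→south) => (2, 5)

% sense(dir→south) => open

% push(x→south) => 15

% move(dir→south) => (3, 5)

% sense(dir→south) => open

% push(x→south) => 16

% move(dir→south) => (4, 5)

% sense(dir→south) => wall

% sense(dir→east) => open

% push(x→east) => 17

% move(dir→east) => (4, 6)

% sense(dir→south) => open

% push(x→south) => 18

% move(dir→south) => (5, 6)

% sense(dir→south) => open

% push(x→south) => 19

% move(dir→south) => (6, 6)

% sense(dir→east) => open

% push(x→east) => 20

% move(dir→east) => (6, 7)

% sense(dir→north) => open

% push(x→north) => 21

% move(dir→north) => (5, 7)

% sense(dir→north) => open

% push(x→north) => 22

% move(dir→north) => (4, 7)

% sense(dir→north) => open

% push(x→north) => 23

% move(dir→north) => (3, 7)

% sense(dir→north) => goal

% move(dir→north) => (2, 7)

Answer: (2, 7)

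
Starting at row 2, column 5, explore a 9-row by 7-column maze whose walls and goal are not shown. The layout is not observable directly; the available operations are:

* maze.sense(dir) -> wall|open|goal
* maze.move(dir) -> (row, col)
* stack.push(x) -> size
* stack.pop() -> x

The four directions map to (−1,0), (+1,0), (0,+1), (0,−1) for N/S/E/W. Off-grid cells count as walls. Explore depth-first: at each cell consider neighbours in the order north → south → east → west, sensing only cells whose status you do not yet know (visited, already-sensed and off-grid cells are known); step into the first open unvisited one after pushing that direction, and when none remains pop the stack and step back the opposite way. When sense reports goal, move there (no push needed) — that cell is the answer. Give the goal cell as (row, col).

·→ sense(north)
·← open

·→ push(north)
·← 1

·→ move(north)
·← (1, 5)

·→ sense(north)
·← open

·→ push(north)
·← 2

·→ move(north)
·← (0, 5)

·→ sense(east)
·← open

·→ push(east)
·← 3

·→ move(east)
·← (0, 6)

·→ sense(south)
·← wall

·→ pop()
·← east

·→ move(west)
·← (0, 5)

·→ sense(west)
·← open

·→ push(west)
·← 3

·→ move(west)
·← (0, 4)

·→ sense(south)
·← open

·→ push(south)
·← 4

·→ move(south)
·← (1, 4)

·→ sense(south)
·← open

·→ push(south)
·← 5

·→ move(south)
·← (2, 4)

·→ sense(south)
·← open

·→ push(south)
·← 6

·→ move(south)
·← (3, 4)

·→ sense(south)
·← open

·→ push(south)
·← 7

·→ move(south)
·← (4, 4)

·→ sense(south)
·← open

·→ push(south)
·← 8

·→ move(south)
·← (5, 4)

·→ sense(south)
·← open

·→ push(south)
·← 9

·→ move(south)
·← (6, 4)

·→ sense(south)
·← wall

·→ sense(east)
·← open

·→ push(east)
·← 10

·→ move(east)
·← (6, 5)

·→ sense(north)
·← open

·→ push(north)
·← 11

·→ move(north)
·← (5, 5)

·→ sense(north)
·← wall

·→ sense(east)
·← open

·→ push(east)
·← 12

·→ move(east)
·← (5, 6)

·→ sense(north)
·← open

·→ push(north)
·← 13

·→ move(north)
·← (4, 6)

·→ sense(north)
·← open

·→ push(north)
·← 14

·→ move(north)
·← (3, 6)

·→ sense(north)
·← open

·→ push(north)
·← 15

·→ move(north)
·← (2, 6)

·→ pop()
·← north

·→ move(south)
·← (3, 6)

·→ sense(west)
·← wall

·→ pop()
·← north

·→ move(south)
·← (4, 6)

·→ pop()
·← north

·→ move(south)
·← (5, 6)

·→ sense(south)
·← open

·→ push(south)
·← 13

·→ move(south)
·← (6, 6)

·→ sense(south)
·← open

·→ push(south)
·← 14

·→ move(south)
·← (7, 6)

·→ sense(south)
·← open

·→ push(south)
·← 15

·→ move(south)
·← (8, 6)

·→ sense(west)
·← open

·→ push(west)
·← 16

·→ move(west)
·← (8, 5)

·→ sense(north)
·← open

·→ push(north)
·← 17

·→ move(north)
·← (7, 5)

·→ pop()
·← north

·→ move(south)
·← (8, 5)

·→ sense(west)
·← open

·→ push(west)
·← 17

·→ move(west)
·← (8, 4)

·→ sense(west)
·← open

·→ push(west)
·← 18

·→ move(west)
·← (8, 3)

·→ sense(north)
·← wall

·→ sense(west)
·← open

·→ push(west)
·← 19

·→ move(west)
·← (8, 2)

·→ sense(north)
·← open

·→ push(north)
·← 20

·→ move(north)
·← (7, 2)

·→ sense(north)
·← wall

·→ sense(west)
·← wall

·→ pop()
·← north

·→ move(south)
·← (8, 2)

·→ sense(west)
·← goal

·→ move(west)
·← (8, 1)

Answer: (8, 1)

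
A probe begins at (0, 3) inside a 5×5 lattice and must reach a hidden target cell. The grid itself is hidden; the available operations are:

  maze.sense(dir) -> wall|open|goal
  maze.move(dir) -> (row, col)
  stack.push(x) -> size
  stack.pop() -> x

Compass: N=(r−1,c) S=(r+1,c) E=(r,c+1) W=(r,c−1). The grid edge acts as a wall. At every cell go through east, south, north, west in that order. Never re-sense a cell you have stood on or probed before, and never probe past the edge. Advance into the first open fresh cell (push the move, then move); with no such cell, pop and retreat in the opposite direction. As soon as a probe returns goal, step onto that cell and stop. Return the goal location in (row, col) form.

>> maze.sense(east)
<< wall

>> maze.sense(south)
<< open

>> stack.push(south)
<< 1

>> maze.move(south)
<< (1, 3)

>> maze.sense(east)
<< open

>> stack.push(east)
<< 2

>> maze.move(east)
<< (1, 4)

>> maze.sense(south)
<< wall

>> stack.pop()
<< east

>> maze.move(west)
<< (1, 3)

>> maze.sense(south)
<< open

>> stack.push(south)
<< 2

>> maze.move(south)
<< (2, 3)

>> maze.sense(south)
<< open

>> stack.push(south)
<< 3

>> maze.move(south)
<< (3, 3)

>> maze.sense(east)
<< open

>> stack.push(east)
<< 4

>> maze.move(east)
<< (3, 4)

>> maze.sense(south)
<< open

>> stack.push(south)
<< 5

>> maze.move(south)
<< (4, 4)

>> maze.sense(west)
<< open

>> stack.push(west)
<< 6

>> maze.move(west)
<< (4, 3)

>> maze.sense(west)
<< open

>> stack.push(west)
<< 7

>> maze.move(west)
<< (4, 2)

>> maze.sense(north)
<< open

>> stack.push(north)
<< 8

>> maze.move(north)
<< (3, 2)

>> maze.sense(north)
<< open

>> stack.push(north)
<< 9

>> maze.move(north)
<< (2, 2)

>> maze.sense(north)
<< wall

>> maze.sense(west)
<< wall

>> stack.pop()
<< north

>> maze.move(south)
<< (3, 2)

>> maze.sense(west)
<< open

>> stack.push(west)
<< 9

>> maze.move(west)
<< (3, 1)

>> maze.sense(south)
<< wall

>> maze.sense(west)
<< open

>> stack.push(west)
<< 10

>> maze.move(west)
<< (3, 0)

>> maze.sense(south)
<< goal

>> maze.move(south)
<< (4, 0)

Answer: (4, 0)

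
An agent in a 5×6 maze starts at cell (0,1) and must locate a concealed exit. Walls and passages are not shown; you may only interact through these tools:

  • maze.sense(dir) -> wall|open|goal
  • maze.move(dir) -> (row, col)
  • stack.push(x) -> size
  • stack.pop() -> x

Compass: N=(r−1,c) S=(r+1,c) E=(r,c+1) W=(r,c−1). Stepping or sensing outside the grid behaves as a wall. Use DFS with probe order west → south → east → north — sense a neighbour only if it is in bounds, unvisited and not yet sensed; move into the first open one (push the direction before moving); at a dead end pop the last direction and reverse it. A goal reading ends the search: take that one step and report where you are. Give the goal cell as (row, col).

→ maze.sense(dir='west')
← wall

→ maze.sense(dir='south')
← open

→ stack.push(x='south')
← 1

→ maze.move(dir='south')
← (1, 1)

→ maze.sense(dir='west')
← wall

→ maze.sense(dir='south')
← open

→ stack.push(x='south')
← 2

→ maze.move(dir='south')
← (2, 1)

→ maze.sense(dir='west')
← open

→ stack.push(x='west')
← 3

→ maze.move(dir='west')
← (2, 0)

→ maze.sense(dir='south')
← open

→ stack.push(x='south')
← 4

→ maze.move(dir='south')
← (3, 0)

→ maze.sense(dir='south')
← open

→ stack.push(x='south')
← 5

→ maze.move(dir='south')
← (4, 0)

→ maze.sense(dir='east')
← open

→ stack.push(x='east')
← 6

→ maze.move(dir='east')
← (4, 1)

→ maze.sense(dir='east')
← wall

→ maze.sense(dir='north')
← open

→ stack.push(x='north')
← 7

→ maze.move(dir='north')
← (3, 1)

→ maze.sense(dir='east')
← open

→ stack.push(x='east')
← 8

→ maze.move(dir='east')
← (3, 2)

→ maze.sense(dir='east')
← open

→ stack.push(x='east')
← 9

→ maze.move(dir='east')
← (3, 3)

→ maze.sense(dir='south')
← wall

→ maze.sense(dir='east')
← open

→ stack.push(x='east')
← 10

→ maze.move(dir='east')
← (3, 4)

→ maze.sense(dir='south')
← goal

→ maze.move(dir='south')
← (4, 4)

Answer: (4, 4)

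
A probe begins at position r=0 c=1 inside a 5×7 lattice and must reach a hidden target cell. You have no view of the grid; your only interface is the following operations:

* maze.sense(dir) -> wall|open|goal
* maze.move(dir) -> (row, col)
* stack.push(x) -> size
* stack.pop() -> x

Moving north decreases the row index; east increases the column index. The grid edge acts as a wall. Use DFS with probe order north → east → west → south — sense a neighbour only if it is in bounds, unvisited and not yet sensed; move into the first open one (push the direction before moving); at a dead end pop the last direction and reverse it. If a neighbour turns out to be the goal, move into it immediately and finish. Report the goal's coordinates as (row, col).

> sense dir='east'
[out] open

> push x='east'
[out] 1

> move dir='east'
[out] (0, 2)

> sense dir='east'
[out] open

> push x='east'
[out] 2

> move dir='east'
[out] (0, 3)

> sense dir='east'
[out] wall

> sense dir='south'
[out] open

> push x='south'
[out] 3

> move dir='south'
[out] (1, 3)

> sense dir='east'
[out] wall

> sense dir='west'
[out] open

> push x='west'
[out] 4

> move dir='west'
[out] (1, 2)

> sense dir='west'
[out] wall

> sense dir='south'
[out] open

> push x='south'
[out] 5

> move dir='south'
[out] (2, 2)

> sense dir='east'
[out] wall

> sense dir='west'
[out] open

> push x='west'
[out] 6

> move dir='west'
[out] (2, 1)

> sense dir='west'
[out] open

> push x='west'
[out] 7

> move dir='west'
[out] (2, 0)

> sense dir='north'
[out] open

> push x='north'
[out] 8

> move dir='north'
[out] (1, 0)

> sense dir='north'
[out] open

> push x='north'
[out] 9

> move dir='north'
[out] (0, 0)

> pop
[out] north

> move dir='south'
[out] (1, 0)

> pop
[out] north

> move dir='south'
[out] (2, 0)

> sense dir='south'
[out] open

> push x='south'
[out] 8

> move dir='south'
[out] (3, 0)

> sense dir='east'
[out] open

> push x='east'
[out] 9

> move dir='east'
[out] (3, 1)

> sense dir='east'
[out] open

> push x='east'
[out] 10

> move dir='east'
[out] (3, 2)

> sense dir='east'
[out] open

> push x='east'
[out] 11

> move dir='east'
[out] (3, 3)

> sense dir='east'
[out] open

> push x='east'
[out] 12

> move dir='east'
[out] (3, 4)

> sense dir='north'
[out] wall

> sense dir='east'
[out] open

> push x='east'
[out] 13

> move dir='east'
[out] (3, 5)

> sense dir='north'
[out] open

> push x='north'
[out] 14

> move dir='north'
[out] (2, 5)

> sense dir='north'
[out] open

> push x='north'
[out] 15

> move dir='north'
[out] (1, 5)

> sense dir='north'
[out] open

> push x='north'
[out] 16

> move dir='north'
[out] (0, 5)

> sense dir='east'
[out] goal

> move dir='east'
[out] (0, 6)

Answer: (0, 6)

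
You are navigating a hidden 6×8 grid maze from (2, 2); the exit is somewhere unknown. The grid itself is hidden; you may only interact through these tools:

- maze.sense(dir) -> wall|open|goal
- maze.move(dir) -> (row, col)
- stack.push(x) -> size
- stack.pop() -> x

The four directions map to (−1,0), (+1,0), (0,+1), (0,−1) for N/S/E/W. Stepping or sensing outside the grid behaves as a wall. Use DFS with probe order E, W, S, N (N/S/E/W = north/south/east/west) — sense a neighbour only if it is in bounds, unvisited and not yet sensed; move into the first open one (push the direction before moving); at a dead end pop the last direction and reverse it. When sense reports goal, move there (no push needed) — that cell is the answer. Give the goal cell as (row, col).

-- maze.sense(dir→east) => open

-- stack.push(x→east) => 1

-- maze.move(dir→east) => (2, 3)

-- maze.sense(dir→east) => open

-- stack.push(x→east) => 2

-- maze.move(dir→east) => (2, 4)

-- maze.sense(dir→east) => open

-- stack.push(x→east) => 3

-- maze.move(dir→east) => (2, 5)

-- maze.sense(dir→east) => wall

-- maze.sense(dir→south) => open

-- stack.push(x→south) => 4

-- maze.move(dir→south) => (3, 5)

-- maze.sense(dir→east) => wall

-- maze.sense(dir→west) => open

-- stack.push(x→west) => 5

-- maze.move(dir→west) => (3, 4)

-- maze.sense(dir→west) => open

-- stack.push(x→west) => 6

-- maze.move(dir→west) => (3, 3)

-- maze.sense(dir→west) => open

-- stack.push(x→west) => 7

-- maze.move(dir→west) => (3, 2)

-- maze.sense(dir→west) => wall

-- maze.sense(dir→south) => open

-- stack.push(x→south) => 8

-- maze.move(dir→south) => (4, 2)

-- maze.sense(dir→east) => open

-- stack.push(x→east) => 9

-- maze.move(dir→east) => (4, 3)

-- maze.sense(dir→east) => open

-- stack.push(x→east) => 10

-- maze.move(dir→east) => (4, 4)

-- maze.sense(dir→east) => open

-- stack.push(x→east) => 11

-- maze.move(dir→east) => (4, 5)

-- maze.sense(dir→east) => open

-- stack.push(x→east) => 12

-- maze.move(dir→east) => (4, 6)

-- maze.sense(dir→east) => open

-- stack.push(x→east) => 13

-- maze.move(dir→east) => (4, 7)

-- maze.sense(dir→south) => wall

-- maze.sense(dir→north) => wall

-- stack.pop() => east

-- maze.move(dir→west) => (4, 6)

-- maze.sense(dir→south) => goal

-- maze.move(dir→south) => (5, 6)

Answer: (5, 6)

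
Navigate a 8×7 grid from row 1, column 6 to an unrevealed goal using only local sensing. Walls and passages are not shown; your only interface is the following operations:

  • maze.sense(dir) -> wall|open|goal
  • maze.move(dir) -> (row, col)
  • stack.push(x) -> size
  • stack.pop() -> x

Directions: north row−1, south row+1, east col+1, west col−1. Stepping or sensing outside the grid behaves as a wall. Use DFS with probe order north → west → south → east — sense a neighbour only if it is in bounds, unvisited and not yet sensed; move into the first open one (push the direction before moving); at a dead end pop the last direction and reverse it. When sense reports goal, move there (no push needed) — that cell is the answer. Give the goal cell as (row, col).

Step: maze.sense[dir→north]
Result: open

Step: stack.push[x→north]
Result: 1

Step: maze.move[dir→north]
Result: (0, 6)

Step: maze.sense[dir→west]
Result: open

Step: stack.push[x→west]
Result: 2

Step: maze.move[dir→west]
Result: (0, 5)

Step: maze.sense[dir→west]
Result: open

Step: stack.push[x→west]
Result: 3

Step: maze.move[dir→west]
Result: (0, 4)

Step: maze.sense[dir→west]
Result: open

Step: stack.push[x→west]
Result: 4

Step: maze.move[dir→west]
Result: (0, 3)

Step: maze.sense[dir→west]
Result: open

Step: stack.push[x→west]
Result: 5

Step: maze.move[dir→west]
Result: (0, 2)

Step: maze.sense[dir→west]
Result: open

Step: stack.push[x→west]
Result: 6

Step: maze.move[dir→west]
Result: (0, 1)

Step: maze.sense[dir→west]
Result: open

Step: stack.push[x→west]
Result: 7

Step: maze.move[dir→west]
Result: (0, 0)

Step: maze.sense[dir→south]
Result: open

Step: stack.push[x→south]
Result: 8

Step: maze.move[dir→south]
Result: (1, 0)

Step: maze.sense[dir→south]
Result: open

Step: stack.push[x→south]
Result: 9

Step: maze.move[dir→south]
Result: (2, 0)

Step: maze.sense[dir→south]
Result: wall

Step: maze.sense[dir→east]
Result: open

Step: stack.push[x→east]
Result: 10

Step: maze.move[dir→east]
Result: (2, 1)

Step: maze.sense[dir→north]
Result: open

Step: stack.push[x→north]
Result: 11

Step: maze.move[dir→north]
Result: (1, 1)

Step: maze.sense[dir→east]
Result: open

Step: stack.push[x→east]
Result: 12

Step: maze.move[dir→east]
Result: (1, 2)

Step: maze.sense[dir→south]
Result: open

Step: stack.push[x→south]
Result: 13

Step: maze.move[dir→south]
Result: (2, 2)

Step: maze.sense[dir→south]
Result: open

Step: stack.push[x→south]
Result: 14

Step: maze.move[dir→south]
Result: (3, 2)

Step: maze.sense[dir→west]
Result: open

Step: stack.push[x→west]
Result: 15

Step: maze.move[dir→west]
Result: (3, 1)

Step: maze.sense[dir→south]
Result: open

Step: stack.push[x→south]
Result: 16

Step: maze.move[dir→south]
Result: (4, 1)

Step: maze.sense[dir→west]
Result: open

Step: stack.push[x→west]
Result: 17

Step: maze.move[dir→west]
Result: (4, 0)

Step: maze.sense[dir→south]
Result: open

Step: stack.push[x→south]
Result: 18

Step: maze.move[dir→south]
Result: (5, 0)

Step: maze.sense[dir→south]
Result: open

Step: stack.push[x→south]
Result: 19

Step: maze.move[dir→south]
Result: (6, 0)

Step: maze.sense[dir→south]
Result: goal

Step: maze.move[dir→south]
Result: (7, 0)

Answer: (7, 0)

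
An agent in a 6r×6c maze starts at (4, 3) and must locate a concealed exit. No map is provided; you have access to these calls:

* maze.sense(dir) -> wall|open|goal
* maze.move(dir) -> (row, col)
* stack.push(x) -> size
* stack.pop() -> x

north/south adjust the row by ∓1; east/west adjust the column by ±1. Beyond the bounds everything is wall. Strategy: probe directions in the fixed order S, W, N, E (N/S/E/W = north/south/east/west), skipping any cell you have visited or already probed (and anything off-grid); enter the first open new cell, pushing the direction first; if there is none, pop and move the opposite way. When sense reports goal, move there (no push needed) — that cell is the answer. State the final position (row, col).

CALL sense[dir: south]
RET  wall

CALL sense[dir: west]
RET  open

CALL push[x: west]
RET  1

CALL move[dir: west]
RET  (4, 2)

CALL sense[dir: south]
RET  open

CALL push[x: south]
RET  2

CALL move[dir: south]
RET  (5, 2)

CALL sense[dir: west]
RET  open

CALL push[x: west]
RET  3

CALL move[dir: west]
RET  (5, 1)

CALL sense[dir: west]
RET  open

CALL push[x: west]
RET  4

CALL move[dir: west]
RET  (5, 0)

CALL sense[dir: north]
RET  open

CALL push[x: north]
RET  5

CALL move[dir: north]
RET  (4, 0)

CALL sense[dir: north]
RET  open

CALL push[x: north]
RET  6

CALL move[dir: north]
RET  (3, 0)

CALL sense[dir: north]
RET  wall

CALL sense[dir: east]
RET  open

CALL push[x: east]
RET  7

CALL move[dir: east]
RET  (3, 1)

CALL sense[dir: south]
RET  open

CALL push[x: south]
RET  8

CALL move[dir: south]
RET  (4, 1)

CALL pop[]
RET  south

CALL move[dir: north]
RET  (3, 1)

CALL sense[dir: north]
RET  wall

CALL sense[dir: east]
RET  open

CALL push[x: east]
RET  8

CALL move[dir: east]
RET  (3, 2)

CALL sense[dir: north]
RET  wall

CALL sense[dir: east]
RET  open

CALL push[x: east]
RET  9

CALL move[dir: east]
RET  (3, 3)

CALL sense[dir: north]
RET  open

CALL push[x: north]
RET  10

CALL move[dir: north]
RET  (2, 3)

CALL sense[dir: north]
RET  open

CALL push[x: north]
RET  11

CALL move[dir: north]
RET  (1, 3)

CALL sense[dir: west]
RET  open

CALL push[x: west]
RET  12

CALL move[dir: west]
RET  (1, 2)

CALL sense[dir: west]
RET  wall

CALL sense[dir: north]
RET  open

CALL push[x: north]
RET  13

CALL move[dir: north]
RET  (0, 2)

CALL sense[dir: west]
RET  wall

CALL sense[dir: east]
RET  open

CALL push[x: east]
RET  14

CALL move[dir: east]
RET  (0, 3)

CALL sense[dir: east]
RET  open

CALL push[x: east]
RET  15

CALL move[dir: east]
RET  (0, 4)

CALL sense[dir: south]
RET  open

CALL push[x: south]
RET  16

CALL move[dir: south]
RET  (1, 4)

CALL sense[dir: south]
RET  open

CALL push[x: south]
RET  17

CALL move[dir: south]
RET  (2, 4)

CALL sense[dir: south]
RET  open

CALL push[x: south]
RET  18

CALL move[dir: south]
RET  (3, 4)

CALL sense[dir: south]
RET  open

CALL push[x: south]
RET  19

CALL move[dir: south]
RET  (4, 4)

CALL sense[dir: south]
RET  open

CALL push[x: south]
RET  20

CALL move[dir: south]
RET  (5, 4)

CALL sense[dir: east]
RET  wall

CALL pop[]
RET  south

CALL move[dir: north]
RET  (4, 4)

CALL sense[dir: east]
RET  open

CALL push[x: east]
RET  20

CALL move[dir: east]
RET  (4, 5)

CALL sense[dir: north]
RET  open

CALL push[x: north]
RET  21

CALL move[dir: north]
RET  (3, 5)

CALL sense[dir: north]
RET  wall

CALL pop[]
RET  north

CALL move[dir: south]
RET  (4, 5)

CALL pop[]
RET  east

CALL move[dir: west]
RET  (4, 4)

CALL pop[]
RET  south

CALL move[dir: north]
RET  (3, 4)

CALL pop[]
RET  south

CALL move[dir: north]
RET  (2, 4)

CALL pop[]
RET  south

CALL move[dir: north]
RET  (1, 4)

CALL sense[dir: east]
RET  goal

CALL move[dir: east]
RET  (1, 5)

Answer: (1, 5)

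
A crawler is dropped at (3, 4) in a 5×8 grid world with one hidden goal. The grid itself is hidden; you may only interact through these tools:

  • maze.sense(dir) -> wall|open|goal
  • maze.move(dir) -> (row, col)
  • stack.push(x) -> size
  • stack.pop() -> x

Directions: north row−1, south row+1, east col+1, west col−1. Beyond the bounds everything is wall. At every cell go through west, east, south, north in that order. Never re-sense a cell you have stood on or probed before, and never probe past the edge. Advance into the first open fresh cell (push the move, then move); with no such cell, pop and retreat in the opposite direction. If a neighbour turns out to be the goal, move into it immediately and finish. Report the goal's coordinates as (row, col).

[in] maze.sense dir=west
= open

[in] stack.push x=west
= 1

[in] maze.move dir=west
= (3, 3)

[in] maze.sense dir=west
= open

[in] stack.push x=west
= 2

[in] maze.move dir=west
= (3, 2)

[in] maze.sense dir=west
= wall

[in] maze.sense dir=south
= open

[in] stack.push x=south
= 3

[in] maze.move dir=south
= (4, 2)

[in] maze.sense dir=west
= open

[in] stack.push x=west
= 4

[in] maze.move dir=west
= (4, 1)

[in] maze.sense dir=west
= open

[in] stack.push x=west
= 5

[in] maze.move dir=west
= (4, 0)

[in] maze.sense dir=north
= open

[in] stack.push x=north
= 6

[in] maze.move dir=north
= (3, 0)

[in] maze.sense dir=north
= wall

[in] stack.pop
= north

[in] maze.move dir=south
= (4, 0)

[in] stack.pop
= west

[in] maze.move dir=east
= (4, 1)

[in] stack.pop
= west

[in] maze.move dir=east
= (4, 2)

[in] maze.sense dir=east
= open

[in] stack.push x=east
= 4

[in] maze.move dir=east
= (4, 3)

[in] maze.sense dir=east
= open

[in] stack.push x=east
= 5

[in] maze.move dir=east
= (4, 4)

[in] maze.sense dir=east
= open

[in] stack.push x=east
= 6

[in] maze.move dir=east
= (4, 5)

[in] maze.sense dir=east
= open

[in] stack.push x=east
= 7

[in] maze.move dir=east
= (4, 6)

[in] maze.sense dir=east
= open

[in] stack.push x=east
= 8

[in] maze.move dir=east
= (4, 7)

[in] maze.sense dir=north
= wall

[in] stack.pop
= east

[in] maze.move dir=west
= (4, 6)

[in] maze.sense dir=north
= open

[in] stack.push x=north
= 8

[in] maze.move dir=north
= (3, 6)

[in] maze.sense dir=west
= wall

[in] maze.sense dir=north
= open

[in] stack.push x=north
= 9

[in] maze.move dir=north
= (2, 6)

[in] maze.sense dir=west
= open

[in] stack.push x=west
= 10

[in] maze.move dir=west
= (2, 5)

[in] maze.sense dir=west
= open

[in] stack.push x=west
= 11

[in] maze.move dir=west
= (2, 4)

[in] maze.sense dir=west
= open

[in] stack.push x=west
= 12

[in] maze.move dir=west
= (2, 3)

[in] maze.sense dir=west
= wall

[in] maze.sense dir=north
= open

[in] stack.push x=north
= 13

[in] maze.move dir=north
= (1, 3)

[in] maze.sense dir=west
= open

[in] stack.push x=west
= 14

[in] maze.move dir=west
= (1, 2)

[in] maze.sense dir=west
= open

[in] stack.push x=west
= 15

[in] maze.move dir=west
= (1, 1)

[in] maze.sense dir=west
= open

[in] stack.push x=west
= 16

[in] maze.move dir=west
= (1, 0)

[in] maze.sense dir=north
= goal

[in] maze.move dir=north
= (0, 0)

Answer: (0, 0)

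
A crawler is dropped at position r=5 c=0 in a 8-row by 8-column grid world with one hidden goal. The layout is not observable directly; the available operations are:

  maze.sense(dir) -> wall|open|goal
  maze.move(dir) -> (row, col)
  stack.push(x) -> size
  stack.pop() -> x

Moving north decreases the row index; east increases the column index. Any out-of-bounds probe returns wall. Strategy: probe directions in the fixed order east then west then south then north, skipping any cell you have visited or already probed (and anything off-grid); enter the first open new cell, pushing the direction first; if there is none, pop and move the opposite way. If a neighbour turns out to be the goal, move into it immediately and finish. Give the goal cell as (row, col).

→ maze.sense(dir: east)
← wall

→ maze.sense(dir: south)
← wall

→ maze.sense(dir: north)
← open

→ stack.push(x: north)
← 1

→ maze.move(dir: north)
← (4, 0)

→ maze.sense(dir: east)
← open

→ stack.push(x: east)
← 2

→ maze.move(dir: east)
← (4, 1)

→ maze.sense(dir: east)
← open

→ stack.push(x: east)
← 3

→ maze.move(dir: east)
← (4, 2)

→ maze.sense(dir: east)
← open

→ stack.push(x: east)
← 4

→ maze.move(dir: east)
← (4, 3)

→ maze.sense(dir: east)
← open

→ stack.push(x: east)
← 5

→ maze.move(dir: east)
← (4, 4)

→ maze.sense(dir: east)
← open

→ stack.push(x: east)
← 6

→ maze.move(dir: east)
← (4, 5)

→ maze.sense(dir: east)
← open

→ stack.push(x: east)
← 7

→ maze.move(dir: east)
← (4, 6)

→ maze.sense(dir: east)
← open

→ stack.push(x: east)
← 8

→ maze.move(dir: east)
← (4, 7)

→ maze.sense(dir: south)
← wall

→ maze.sense(dir: north)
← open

→ stack.push(x: north)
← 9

→ maze.move(dir: north)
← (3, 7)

→ maze.sense(dir: west)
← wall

→ maze.sense(dir: north)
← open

→ stack.push(x: north)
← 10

→ maze.move(dir: north)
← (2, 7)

→ maze.sense(dir: west)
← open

→ stack.push(x: west)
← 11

→ maze.move(dir: west)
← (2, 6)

→ maze.sense(dir: west)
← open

→ stack.push(x: west)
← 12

→ maze.move(dir: west)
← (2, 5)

→ maze.sense(dir: west)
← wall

→ maze.sense(dir: south)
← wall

→ maze.sense(dir: north)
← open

→ stack.push(x: north)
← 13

→ maze.move(dir: north)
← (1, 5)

→ maze.sense(dir: east)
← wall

→ maze.sense(dir: west)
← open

→ stack.push(x: west)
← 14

→ maze.move(dir: west)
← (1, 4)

→ maze.sense(dir: west)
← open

→ stack.push(x: west)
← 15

→ maze.move(dir: west)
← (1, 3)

→ maze.sense(dir: west)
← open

→ stack.push(x: west)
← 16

→ maze.move(dir: west)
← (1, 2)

→ maze.sense(dir: west)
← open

→ stack.push(x: west)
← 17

→ maze.move(dir: west)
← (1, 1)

→ maze.sense(dir: west)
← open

→ stack.push(x: west)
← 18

→ maze.move(dir: west)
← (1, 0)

→ maze.sense(dir: south)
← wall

→ maze.sense(dir: north)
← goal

→ maze.move(dir: north)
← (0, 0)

Answer: (0, 0)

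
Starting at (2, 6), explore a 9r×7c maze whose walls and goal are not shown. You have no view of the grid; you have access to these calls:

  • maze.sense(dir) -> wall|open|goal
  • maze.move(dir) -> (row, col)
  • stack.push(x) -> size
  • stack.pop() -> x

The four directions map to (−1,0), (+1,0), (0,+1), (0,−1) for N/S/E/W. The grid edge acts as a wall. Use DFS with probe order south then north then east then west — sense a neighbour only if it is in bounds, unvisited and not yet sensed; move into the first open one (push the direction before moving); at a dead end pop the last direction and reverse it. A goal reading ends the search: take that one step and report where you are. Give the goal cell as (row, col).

Action: sense[dir→south]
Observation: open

Action: push[x→south]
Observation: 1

Action: move[dir→south]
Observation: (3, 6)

Action: sense[dir→south]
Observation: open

Action: push[x→south]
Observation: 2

Action: move[dir→south]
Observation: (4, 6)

Action: sense[dir→south]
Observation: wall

Action: sense[dir→west]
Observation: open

Action: push[x→west]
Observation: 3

Action: move[dir→west]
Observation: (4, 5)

Action: sense[dir→south]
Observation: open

Action: push[x→south]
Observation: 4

Action: move[dir→south]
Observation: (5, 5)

Action: sense[dir→south]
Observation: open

Action: push[x→south]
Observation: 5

Action: move[dir→south]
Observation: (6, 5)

Action: sense[dir→south]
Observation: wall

Action: sense[dir→east]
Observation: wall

Action: sense[dir→west]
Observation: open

Action: push[x→west]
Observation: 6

Action: move[dir→west]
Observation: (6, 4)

Action: sense[dir→south]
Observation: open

Action: push[x→south]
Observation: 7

Action: move[dir→south]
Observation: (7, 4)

Action: sense[dir→south]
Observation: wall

Action: sense[dir→west]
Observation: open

Action: push[x→west]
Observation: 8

Action: move[dir→west]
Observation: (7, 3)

Action: sense[dir→south]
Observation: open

Action: push[x→south]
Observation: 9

Action: move[dir→south]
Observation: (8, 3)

Action: sense[dir→west]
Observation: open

Action: push[x→west]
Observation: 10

Action: move[dir→west]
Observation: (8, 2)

Action: sense[dir→north]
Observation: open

Action: push[x→north]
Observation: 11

Action: move[dir→north]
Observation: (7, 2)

Action: sense[dir→north]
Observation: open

Action: push[x→north]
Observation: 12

Action: move[dir→north]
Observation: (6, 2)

Action: sense[dir→north]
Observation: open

Action: push[x→north]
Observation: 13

Action: move[dir→north]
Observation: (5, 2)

Action: sense[dir→north]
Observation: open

Action: push[x→north]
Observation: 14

Action: move[dir→north]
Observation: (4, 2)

Action: sense[dir→north]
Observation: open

Action: push[x→north]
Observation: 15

Action: move[dir→north]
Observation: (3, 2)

Action: sense[dir→north]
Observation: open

Action: push[x→north]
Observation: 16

Action: move[dir→north]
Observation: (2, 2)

Action: sense[dir→north]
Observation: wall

Action: sense[dir→east]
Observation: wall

Action: sense[dir→west]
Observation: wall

Action: pop[]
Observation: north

Action: move[dir→south]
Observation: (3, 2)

Action: sense[dir→east]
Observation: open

Action: push[x→east]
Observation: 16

Action: move[dir→east]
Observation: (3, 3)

Action: sense[dir→south]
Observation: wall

Action: sense[dir→east]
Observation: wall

Action: pop[]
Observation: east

Action: move[dir→west]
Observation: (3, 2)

Action: sense[dir→west]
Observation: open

Action: push[x→west]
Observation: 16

Action: move[dir→west]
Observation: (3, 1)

Action: sense[dir→south]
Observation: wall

Action: sense[dir→west]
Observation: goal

Action: move[dir→west]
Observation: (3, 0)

Answer: (3, 0)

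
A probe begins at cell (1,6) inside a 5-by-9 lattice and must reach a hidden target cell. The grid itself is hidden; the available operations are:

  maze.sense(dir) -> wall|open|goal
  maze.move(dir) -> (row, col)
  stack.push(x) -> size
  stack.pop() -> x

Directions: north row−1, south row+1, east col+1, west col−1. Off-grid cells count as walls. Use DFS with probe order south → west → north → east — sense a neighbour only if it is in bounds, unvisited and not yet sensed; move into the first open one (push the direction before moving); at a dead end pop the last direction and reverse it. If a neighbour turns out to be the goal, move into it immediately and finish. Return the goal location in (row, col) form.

~$ maze.sense dir=south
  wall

~$ maze.sense dir=west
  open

~$ stack.push x=west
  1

~$ maze.move dir=west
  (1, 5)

~$ maze.sense dir=south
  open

~$ stack.push x=south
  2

~$ maze.move dir=south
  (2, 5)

~$ maze.sense dir=south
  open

~$ stack.push x=south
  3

~$ maze.move dir=south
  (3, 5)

~$ maze.sense dir=south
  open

~$ stack.push x=south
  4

~$ maze.move dir=south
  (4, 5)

~$ maze.sense dir=west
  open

~$ stack.push x=west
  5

~$ maze.move dir=west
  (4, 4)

~$ maze.sense dir=west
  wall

~$ maze.sense dir=north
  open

~$ stack.push x=north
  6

~$ maze.move dir=north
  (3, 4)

~$ maze.sense dir=west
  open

~$ stack.push x=west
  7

~$ maze.move dir=west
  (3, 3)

~$ maze.sense dir=west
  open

~$ stack.push x=west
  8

~$ maze.move dir=west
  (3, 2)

~$ maze.sense dir=south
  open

~$ stack.push x=south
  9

~$ maze.move dir=south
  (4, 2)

~$ maze.sense dir=west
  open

~$ stack.push x=west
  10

~$ maze.move dir=west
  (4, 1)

~$ maze.sense dir=west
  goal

~$ maze.move dir=west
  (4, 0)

Answer: (4, 0)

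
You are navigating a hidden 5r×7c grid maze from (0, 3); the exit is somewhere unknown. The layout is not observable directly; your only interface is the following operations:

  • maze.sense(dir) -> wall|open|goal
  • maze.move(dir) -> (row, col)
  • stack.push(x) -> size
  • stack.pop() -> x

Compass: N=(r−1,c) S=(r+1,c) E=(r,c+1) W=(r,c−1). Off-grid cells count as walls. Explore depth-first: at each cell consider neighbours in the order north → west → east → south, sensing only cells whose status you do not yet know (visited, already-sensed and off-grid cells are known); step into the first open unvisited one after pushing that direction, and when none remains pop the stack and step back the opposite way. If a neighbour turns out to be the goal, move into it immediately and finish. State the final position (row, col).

>> maze.sense(dir='west')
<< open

>> stack.push(x='west')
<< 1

>> maze.move(dir='west')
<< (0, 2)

>> maze.sense(dir='west')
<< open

>> stack.push(x='west')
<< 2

>> maze.move(dir='west')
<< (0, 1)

>> maze.sense(dir='west')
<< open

>> stack.push(x='west')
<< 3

>> maze.move(dir='west')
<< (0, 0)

>> maze.sense(dir='south')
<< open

>> stack.push(x='south')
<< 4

>> maze.move(dir='south')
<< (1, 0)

>> maze.sense(dir='east')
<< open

>> stack.push(x='east')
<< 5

>> maze.move(dir='east')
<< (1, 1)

>> maze.sense(dir='east')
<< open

>> stack.push(x='east')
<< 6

>> maze.move(dir='east')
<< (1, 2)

>> maze.sense(dir='east')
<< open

>> stack.push(x='east')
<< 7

>> maze.move(dir='east')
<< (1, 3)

>> maze.sense(dir='east')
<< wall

>> maze.sense(dir='south')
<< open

>> stack.push(x='south')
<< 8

>> maze.move(dir='south')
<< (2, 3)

>> maze.sense(dir='west')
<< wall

>> maze.sense(dir='east')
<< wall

>> maze.sense(dir='south')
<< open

>> stack.push(x='south')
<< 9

>> maze.move(dir='south')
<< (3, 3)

>> maze.sense(dir='west')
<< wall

>> maze.sense(dir='east')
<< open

>> stack.push(x='east')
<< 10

>> maze.move(dir='east')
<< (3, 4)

>> maze.sense(dir='east')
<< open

>> stack.push(x='east')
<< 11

>> maze.move(dir='east')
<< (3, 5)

>> maze.sense(dir='north')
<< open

>> stack.push(x='north')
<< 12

>> maze.move(dir='north')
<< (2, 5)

>> maze.sense(dir='north')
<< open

>> stack.push(x='north')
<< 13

>> maze.move(dir='north')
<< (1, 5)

>> maze.sense(dir='north')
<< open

>> stack.push(x='north')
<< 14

>> maze.move(dir='north')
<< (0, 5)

>> maze.sense(dir='west')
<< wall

>> maze.sense(dir='east')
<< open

>> stack.push(x='east')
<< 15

>> maze.move(dir='east')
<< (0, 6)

>> maze.sense(dir='south')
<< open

>> stack.push(x='south')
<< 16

>> maze.move(dir='south')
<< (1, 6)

>> maze.sense(dir='south')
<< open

>> stack.push(x='south')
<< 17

>> maze.move(dir='south')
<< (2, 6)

>> maze.sense(dir='south')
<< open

>> stack.push(x='south')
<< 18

>> maze.move(dir='south')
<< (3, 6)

>> maze.sense(dir='south')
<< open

>> stack.push(x='south')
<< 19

>> maze.move(dir='south')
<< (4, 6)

>> maze.sense(dir='west')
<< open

>> stack.push(x='west')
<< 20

>> maze.move(dir='west')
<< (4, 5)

>> maze.sense(dir='west')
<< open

>> stack.push(x='west')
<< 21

>> maze.move(dir='west')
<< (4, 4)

>> maze.sense(dir='west')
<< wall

>> stack.pop()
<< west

>> maze.move(dir='east')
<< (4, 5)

>> stack.pop()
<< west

>> maze.move(dir='east')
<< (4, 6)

>> stack.pop()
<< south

>> maze.move(dir='north')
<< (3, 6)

>> stack.pop()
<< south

>> maze.move(dir='north')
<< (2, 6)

>> stack.pop()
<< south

>> maze.move(dir='north')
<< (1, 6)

>> stack.pop()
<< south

>> maze.move(dir='north')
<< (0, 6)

>> stack.pop()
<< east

>> maze.move(dir='west')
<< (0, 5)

>> stack.pop()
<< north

>> maze.move(dir='south')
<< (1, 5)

>> stack.pop()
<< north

>> maze.move(dir='south')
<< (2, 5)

>> stack.pop()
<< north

>> maze.move(dir='south')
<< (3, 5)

>> stack.pop()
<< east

>> maze.move(dir='west')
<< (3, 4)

>> stack.pop()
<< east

>> maze.move(dir='west')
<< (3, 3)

>> stack.pop()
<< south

>> maze.move(dir='north')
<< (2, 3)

>> stack.pop()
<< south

>> maze.move(dir='north')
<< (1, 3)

>> stack.pop()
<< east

>> maze.move(dir='west')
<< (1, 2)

>> stack.pop()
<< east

>> maze.move(dir='west')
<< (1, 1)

>> maze.sense(dir='south')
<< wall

>> stack.pop()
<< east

>> maze.move(dir='west')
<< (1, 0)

>> maze.sense(dir='south')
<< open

>> stack.push(x='south')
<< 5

>> maze.move(dir='south')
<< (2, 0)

>> maze.sense(dir='south')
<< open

>> stack.push(x='south')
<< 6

>> maze.move(dir='south')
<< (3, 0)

>> maze.sense(dir='east')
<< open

>> stack.push(x='east')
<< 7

>> maze.move(dir='east')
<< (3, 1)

>> maze.sense(dir='south')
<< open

>> stack.push(x='south')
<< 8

>> maze.move(dir='south')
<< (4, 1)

>> maze.sense(dir='west')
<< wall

>> maze.sense(dir='east')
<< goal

>> maze.move(dir='east')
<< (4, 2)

Answer: (4, 2)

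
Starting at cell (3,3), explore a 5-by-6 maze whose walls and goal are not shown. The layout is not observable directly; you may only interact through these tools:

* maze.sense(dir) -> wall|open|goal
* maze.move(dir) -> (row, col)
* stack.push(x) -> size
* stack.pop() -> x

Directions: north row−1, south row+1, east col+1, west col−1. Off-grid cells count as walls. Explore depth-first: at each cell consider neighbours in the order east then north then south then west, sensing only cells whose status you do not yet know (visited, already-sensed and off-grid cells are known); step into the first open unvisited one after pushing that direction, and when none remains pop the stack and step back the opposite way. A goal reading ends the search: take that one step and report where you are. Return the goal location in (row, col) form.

CALL sense[dir: east]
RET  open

CALL push[x: east]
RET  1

CALL move[dir: east]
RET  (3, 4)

CALL sense[dir: east]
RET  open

CALL push[x: east]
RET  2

CALL move[dir: east]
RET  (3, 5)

CALL sense[dir: north]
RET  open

CALL push[x: north]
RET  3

CALL move[dir: north]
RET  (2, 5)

CALL sense[dir: north]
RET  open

CALL push[x: north]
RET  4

CALL move[dir: north]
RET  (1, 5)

CALL sense[dir: north]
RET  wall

CALL sense[dir: west]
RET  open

CALL push[x: west]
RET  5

CALL move[dir: west]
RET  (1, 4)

CALL sense[dir: north]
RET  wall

CALL sense[dir: south]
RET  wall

CALL sense[dir: west]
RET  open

CALL push[x: west]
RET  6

CALL move[dir: west]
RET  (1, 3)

CALL sense[dir: north]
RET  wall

CALL sense[dir: south]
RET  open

CALL push[x: south]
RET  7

CALL move[dir: south]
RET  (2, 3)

CALL sense[dir: west]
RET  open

CALL push[x: west]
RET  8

CALL move[dir: west]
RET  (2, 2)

CALL sense[dir: north]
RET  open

CALL push[x: north]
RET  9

CALL move[dir: north]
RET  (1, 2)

CALL sense[dir: north]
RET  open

CALL push[x: north]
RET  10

CALL move[dir: north]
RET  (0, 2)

CALL sense[dir: west]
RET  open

CALL push[x: west]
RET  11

CALL move[dir: west]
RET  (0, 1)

CALL sense[dir: south]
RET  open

CALL push[x: south]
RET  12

CALL move[dir: south]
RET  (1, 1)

CALL sense[dir: south]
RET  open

CALL push[x: south]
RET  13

CALL move[dir: south]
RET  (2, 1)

CALL sense[dir: south]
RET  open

CALL push[x: south]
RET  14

CALL move[dir: south]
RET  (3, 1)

CALL sense[dir: east]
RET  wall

CALL sense[dir: south]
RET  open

CALL push[x: south]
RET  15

CALL move[dir: south]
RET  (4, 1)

CALL sense[dir: east]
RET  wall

CALL sense[dir: west]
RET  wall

CALL pop[]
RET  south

CALL move[dir: north]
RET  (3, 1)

CALL sense[dir: west]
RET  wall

CALL pop[]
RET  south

CALL move[dir: north]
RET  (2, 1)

CALL sense[dir: west]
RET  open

CALL push[x: west]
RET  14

CALL move[dir: west]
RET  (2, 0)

CALL sense[dir: north]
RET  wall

CALL pop[]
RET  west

CALL move[dir: east]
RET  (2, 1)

CALL pop[]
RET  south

CALL move[dir: north]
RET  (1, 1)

CALL pop[]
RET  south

CALL move[dir: north]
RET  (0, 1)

CALL sense[dir: west]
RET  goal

CALL move[dir: west]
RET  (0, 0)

Answer: (0, 0)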